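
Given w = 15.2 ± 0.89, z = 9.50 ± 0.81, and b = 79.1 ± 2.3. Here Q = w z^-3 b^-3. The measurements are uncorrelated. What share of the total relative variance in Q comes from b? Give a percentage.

9.95%

(δQ/Q)² = (1·δw/w)² + (-3·δz/z)² + (-3·δb/b)²
  w term: (1×0.0586)² = 0.00343
  z term: (-3×0.0853)² = 0.0654
  b term: (-3×0.0291)² = 0.00761
Total = 0.0765. Share from b = 0.00761/0.0765 = 0.0995.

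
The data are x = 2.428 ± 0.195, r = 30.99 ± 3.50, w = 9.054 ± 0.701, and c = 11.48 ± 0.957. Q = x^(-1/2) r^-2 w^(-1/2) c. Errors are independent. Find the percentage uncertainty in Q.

24.7%

Q is a product of powers, so relative uncertainties combine in quadrature:
  (−½·δx/x)² = (-0.5×0.0803)² = 0.00161;  (-2·δr/r)² = (-2×0.113)² = 0.0510;  (−½·δw/w)² = (-0.5×0.0774)² = 0.00150;  (1·δc/c)² = (1×0.0834)² = 0.00695
δQ/Q = √(0.0611) = 0.247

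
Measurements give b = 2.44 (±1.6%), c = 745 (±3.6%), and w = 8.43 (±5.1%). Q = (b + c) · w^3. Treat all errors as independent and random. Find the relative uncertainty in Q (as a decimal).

Let u = b + c = 747. δu = √(δb² + δc²) = √(0.00152 + 719) = 26.8, so δu/u = 0.0359.
Q is then a monomial in u, w:
δQ/Q = √((δu/u)² + (3·δw/w)²) = √(0.00129 + 0.0234) = 0.157

0.157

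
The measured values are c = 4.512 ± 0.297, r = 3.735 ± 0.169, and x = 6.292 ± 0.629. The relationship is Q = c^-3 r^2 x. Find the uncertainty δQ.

0.228

Q is a product of powers, so relative uncertainties combine in quadrature:
  (-3·δc/c)² = (-3×0.0658)² = 0.0390;  (2·δr/r)² = (2×0.0452)² = 0.00819;  (1·δx/x)² = (1×0.1000)² = 0.00999
δQ/Q = √(0.0572) = 0.239
Q = 0.9556, so δQ = 0.239 × 0.9556 = 0.228.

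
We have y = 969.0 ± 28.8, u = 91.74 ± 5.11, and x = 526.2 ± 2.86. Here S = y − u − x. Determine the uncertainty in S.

29.4

S is a linear combination, so absolute uncertainties add in quadrature:
  (δy)² = 829;  (δu)² = 26.1;  (δx)² = 8.18
δS = √(864) = 29.4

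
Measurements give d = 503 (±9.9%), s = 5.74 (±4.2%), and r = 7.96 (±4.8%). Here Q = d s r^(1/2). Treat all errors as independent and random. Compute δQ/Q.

For a monomial Q ∝ d, s, r^(1/2), fractional errors add in quadrature:
  (1·δd/d)² = (1×0.0990)² = 0.00980;  (1·δs/s)² = (1×0.0420)² = 0.00176;  (½·δr/r)² = (0.5×0.0480)² = 0.000576
δQ/Q = √(0.0121) = 0.110

0.110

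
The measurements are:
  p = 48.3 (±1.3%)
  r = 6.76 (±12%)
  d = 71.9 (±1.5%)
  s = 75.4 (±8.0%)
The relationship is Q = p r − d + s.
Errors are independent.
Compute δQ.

39.9

Let w = p·r = 327. δw/w = √((1·δp/p)² + (1·δr/r)²) = √(0.000169 + 0.0144) = 0.121, so δw = 39.4.
Q = w − d + s: δQ = √(δw² + δd² + δs²) = √(1550 + 1.16 + 36.4) = 39.9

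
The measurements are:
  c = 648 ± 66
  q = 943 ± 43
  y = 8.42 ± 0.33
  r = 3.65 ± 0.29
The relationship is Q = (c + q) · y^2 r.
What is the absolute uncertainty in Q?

Let u = c + q = 1590. δu = √(δc² + δq²) = √(4360 + 1850) = 78.8, so δu/u = 0.0495.
Q is then a monomial in u, y, r:
δQ/Q = √((δu/u)² + (2·δy/y)² + (1·δr/r)²) = √(0.00245 + 0.00614 + 0.00631) = 0.122
Q = 4.12e+05, so δQ = 0.122 × 4.12e+05 = 50300.

50300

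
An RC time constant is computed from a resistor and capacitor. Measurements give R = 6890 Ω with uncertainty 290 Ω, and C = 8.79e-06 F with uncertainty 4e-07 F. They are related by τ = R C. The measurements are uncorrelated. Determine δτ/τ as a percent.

6.20%

Products/powers → add relative errors in quadrature, weighted by exponent:
  (1·δR/R)² = (1×0.0421)² = 0.00177;  (1·δC/C)² = (1×0.0455)² = 0.00207
δτ/τ = √(0.00384) = 0.0620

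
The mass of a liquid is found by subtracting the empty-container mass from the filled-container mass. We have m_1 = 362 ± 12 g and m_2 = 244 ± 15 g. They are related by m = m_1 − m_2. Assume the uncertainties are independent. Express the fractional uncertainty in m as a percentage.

16.3%

Sums and differences: (δm)² = Σ (cᵢ δxᵢ)².
  (δm_1)² = 144;  (δm_2)² = 225
δm = √(369) = 19.2 g
m = 118 g, so δm/m = 19.2/118 = 0.163.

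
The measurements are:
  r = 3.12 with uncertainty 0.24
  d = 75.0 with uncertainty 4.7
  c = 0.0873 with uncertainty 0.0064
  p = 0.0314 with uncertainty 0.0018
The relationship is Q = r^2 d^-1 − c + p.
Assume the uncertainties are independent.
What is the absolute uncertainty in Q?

Let w = r^2·d^-1 = 0.130. δw/w = √((2·δr/r)² + (-1·δd/d)²) = √(0.0237 + 0.00393) = 0.166, so δw = 0.0216.
Q = w − c + p: δQ = √(δw² + δc² + δp²) = √(0.000465 + 4.1e-05 + 3.24e-06) = 0.0226

0.0226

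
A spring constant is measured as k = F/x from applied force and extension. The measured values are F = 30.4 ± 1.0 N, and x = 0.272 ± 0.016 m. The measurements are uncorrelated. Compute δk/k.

0.0674

k is a product of powers, so relative uncertainties combine in quadrature:
  (1·δF/F)² = (1×0.0329)² = 0.00108;  (-1·δx/x)² = (-1×0.0588)² = 0.00346
δk/k = √(0.00454) = 0.0674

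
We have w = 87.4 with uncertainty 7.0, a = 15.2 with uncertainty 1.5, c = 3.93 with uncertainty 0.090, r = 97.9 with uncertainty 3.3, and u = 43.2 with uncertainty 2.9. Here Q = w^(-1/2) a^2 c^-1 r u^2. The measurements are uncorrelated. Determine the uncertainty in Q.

Products/powers → add relative errors in quadrature, weighted by exponent:
  (−½·δw/w)² = (-0.5×0.0801)² = 0.00160;  (2·δa/a)² = (2×0.0987)² = 0.0390;  (-1·δc/c)² = (-1×0.0229)² = 0.000524;  (1·δr/r)² = (1×0.0337)² = 0.00114;  (2·δu/u)² = (2×0.0671)² = 0.0180
δQ/Q = √(0.0602) = 0.245
Q = 1.15e+06, so δQ = 0.245 × 1.15e+06 = 2.82e+05.

2.82e+05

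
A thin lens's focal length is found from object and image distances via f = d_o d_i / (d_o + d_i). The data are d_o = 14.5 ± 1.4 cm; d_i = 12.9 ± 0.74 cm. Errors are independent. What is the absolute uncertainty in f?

0.373 cm

∂f/∂d_o = (d_i/(d_o+d_i))² = 0.222;  ∂f/∂d_i = (d_o/(d_o+d_i))² = 0.280
δf = √((∂f/∂d_o · δd_o)² + (∂f/∂d_i · δd_i)²) = √(0.0963 + 0.0429) = 0.373 cm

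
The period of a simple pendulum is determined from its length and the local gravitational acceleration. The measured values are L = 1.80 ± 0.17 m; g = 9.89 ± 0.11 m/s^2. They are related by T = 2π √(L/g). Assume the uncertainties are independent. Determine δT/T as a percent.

Products/powers → add relative errors in quadrature, weighted by exponent:
  (½·δL/L)² = (0.5×0.0944)² = 0.00223;  (−½·δg/g)² = (-0.5×0.0111)² = 3.09e-05
δT/T = √(0.00226) = 0.0475

4.75%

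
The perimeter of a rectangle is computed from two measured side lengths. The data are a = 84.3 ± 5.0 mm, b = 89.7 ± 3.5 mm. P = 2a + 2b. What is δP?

12.2 mm

Each term contributes (cᵢ δxᵢ)² to (δP)²:
  (2·δa)² = 100;  (2·δb)² = 49.0
δP = √(149) = 12.2 mm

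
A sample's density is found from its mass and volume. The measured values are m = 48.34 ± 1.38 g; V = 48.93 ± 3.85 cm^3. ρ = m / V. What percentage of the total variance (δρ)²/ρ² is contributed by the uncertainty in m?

11.6%

(δρ/ρ)² = (1·δm/m)² + (-1·δV/V)²
  m term: (1×0.0285)² = 0.000815
  V term: (-1×0.0787)² = 0.00619
Total = 0.00701. Share from m = 0.000815/0.00701 = 0.116.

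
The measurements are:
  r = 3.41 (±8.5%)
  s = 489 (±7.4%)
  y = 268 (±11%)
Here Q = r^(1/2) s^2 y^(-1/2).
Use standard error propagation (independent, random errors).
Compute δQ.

4410

Relative error in a monomial: (δQ/Q)² = Σ (nᵢ · δxᵢ/xᵢ)².
  (½·δr/r)² = (0.5×0.0850)² = 0.00181;  (2·δs/s)² = (2×0.0740)² = 0.0219;  (−½·δy/y)² = (-0.5×0.110)² = 0.00302
δQ/Q = √(0.0267) = 0.164
Q = 27000, so δQ = 0.164 × 27000 = 4410.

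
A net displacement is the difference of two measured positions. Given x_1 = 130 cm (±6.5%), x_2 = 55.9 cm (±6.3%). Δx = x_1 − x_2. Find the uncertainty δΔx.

For a sum/difference, combine absolute errors in quadrature:
  (δx_1)² = 71.4;  (δx_2)² = 12.4
δΔx = √(83.8) = 9.15 cm

9.15 cm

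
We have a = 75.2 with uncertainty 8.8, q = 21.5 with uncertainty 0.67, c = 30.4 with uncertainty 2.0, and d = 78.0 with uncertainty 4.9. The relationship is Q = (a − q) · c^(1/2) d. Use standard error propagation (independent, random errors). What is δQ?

4130

Let u = a − q = 53.7. δu = √(δa² + δq²) = √(77.4 + 0.449) = 8.83, so δu/u = 0.164.
Q is then a monomial in u, c, d:
δQ/Q = √((δu/u)² + (½·δc/c)² + (1·δd/d)²) = √(0.0270 + 0.00108 + 0.00395) = 0.179
Q = 23100, so δQ = 0.179 × 23100 = 4130.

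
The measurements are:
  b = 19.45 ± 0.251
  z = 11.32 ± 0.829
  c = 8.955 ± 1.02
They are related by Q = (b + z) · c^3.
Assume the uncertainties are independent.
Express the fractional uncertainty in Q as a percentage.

Let u = b + z = 30.77. δu = √(δb² + δz²) = √(0.0630 + 0.687) = 0.866, so δu/u = 0.0281.
Q is then a monomial in u, c:
δQ/Q = √((δu/u)² + (3·δc/c)²) = √(0.000792 + 0.117) = 0.343

34.3%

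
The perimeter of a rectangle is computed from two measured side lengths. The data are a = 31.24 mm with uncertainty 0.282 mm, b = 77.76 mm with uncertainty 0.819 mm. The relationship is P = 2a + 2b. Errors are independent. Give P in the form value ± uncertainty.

218.0 ± 1.73 mm

P is a linear combination, so absolute uncertainties add in quadrature:
  (2·δa)² = 0.318;  (2·δb)² = 2.68
δP = √(3.00) = 1.73 mm
P = 218.0 mm.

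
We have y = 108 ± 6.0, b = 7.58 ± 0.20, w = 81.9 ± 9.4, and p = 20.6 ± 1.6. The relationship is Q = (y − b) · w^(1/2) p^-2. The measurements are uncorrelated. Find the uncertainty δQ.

0.377

Let u = y − b = 100. δu = √(δy² + δb²) = √(36.0 + 0.0400) = 6.00, so δu/u = 0.0598.
Q is then a monomial in u, w, p:
δQ/Q = √((δu/u)² + (½·δw/w)² + (-2·δp/p)²) = √(0.00357 + 0.00329 + 0.0241) = 0.176
Q = 2.14, so δQ = 0.176 × 2.14 = 0.377.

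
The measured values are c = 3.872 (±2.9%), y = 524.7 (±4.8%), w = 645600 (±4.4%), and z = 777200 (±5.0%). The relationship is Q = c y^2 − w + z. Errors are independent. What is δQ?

1.17e+05

Let p = c·y^2 = 1.066e+06. δp/p = √((1·δc/c)² + (2·δy/y)²) = √(0.000841 + 0.00922) = 0.100, so δp = 1.07e+05.
Q = p − w + z: δQ = √(δp² + δw² + δz²) = √(1.14e+10 + 8.07e+08 + 1.51e+09) = 1.17e+05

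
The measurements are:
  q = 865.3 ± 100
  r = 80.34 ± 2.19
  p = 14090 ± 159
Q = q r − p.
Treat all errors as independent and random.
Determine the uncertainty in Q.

8260

Let w = q·r = 69520. δw/w = √((1·δq/q)² + (1·δr/r)²) = √(0.0134 + 0.000743) = 0.119, so δw = 8250.
Q = w − p: δQ = √(δw² + δp²) = √(6.81e+07 + 25300) = 8260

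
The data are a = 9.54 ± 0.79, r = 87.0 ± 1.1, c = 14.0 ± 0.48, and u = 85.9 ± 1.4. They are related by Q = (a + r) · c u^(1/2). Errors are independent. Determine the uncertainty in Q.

475

Let w = a + r = 96.5. δw = √(δa² + δr²) = √(0.624 + 1.21) = 1.35, so δw/w = 0.0140.
Q is then a monomial in w, c, u:
δQ/Q = √((δw/w)² + (1·δc/c)² + (½·δu/u)²) = √(0.000197 + 0.00118 + 6.64e-05) = 0.0379
Q = 12500, so δQ = 0.0379 × 12500 = 475.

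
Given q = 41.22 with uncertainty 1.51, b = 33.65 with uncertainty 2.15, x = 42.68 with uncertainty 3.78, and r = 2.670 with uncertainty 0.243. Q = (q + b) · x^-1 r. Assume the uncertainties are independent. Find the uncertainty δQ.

Let u = q + b = 74.87. δu = √(δq² + δb²) = √(2.28 + 4.62) = 2.63, so δu/u = 0.0351.
Q is then a monomial in u, x, r:
δQ/Q = √((δu/u)² + (-1·δx/x)² + (1·δr/r)²) = √(0.00123 + 0.00784 + 0.00828) = 0.132
Q = 4.684, so δQ = 0.132 × 4.684 = 0.617.

0.617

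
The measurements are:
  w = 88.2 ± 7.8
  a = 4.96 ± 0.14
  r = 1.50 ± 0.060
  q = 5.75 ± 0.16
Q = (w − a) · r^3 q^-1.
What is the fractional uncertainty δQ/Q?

Let u = w − a = 83.2. δu = √(δw² + δa²) = √(60.8 + 0.0196) = 7.80, so δu/u = 0.0937.
Q is then a monomial in u, r, q:
δQ/Q = √((δu/u)² + (3·δr/r)² + (-1·δq/q)²) = √(0.00878 + 0.0144 + 0.000774) = 0.155

0.155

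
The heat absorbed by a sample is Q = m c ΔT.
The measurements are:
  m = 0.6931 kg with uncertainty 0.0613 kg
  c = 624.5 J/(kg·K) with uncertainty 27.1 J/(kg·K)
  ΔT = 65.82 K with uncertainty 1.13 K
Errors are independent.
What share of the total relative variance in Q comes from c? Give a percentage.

18.8%

(δQ/Q)² = (1·δm/m)² + (1·δc/c)² + (1·δΔT/ΔT)²
  m term: (1×0.0884)² = 0.00782
  c term: (1×0.0434)² = 0.00188
  ΔT term: (1×0.0172)² = 0.000295
Total = 0.0100. Share from c = 0.00188/0.0100 = 0.188.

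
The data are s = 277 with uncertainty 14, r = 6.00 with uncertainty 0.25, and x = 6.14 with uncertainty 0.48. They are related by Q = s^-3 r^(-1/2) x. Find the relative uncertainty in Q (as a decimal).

0.172

For a monomial Q ∝ s^-3, r^(-1/2), x, fractional errors add in quadrature:
  (-3·δs/s)² = (-3×0.0505)² = 0.0230;  (−½·δr/r)² = (-0.5×0.0417)² = 0.000434;  (1·δx/x)² = (1×0.0782)² = 0.00611
δQ/Q = √(0.0295) = 0.172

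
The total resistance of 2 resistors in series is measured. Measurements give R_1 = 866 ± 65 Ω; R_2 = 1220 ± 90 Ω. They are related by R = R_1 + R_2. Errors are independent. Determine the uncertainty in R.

111 Ω

Each term contributes (cᵢ δxᵢ)² to (δR)²:
  (δR_1)² = 4220;  (δR_2)² = 8100
δR = √(12300) = 111 Ω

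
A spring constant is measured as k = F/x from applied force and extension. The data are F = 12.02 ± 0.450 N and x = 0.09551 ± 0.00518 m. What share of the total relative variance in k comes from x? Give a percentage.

67.7%

(δk/k)² = (1·δF/F)² + (-1·δx/x)²
  F term: (1×0.0374)² = 0.00140
  x term: (-1×0.0542)² = 0.00294
Total = 0.00434. Share from x = 0.00294/0.00434 = 0.677.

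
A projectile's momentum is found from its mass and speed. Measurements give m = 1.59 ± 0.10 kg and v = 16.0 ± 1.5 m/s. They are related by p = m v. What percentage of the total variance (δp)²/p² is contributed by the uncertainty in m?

(δp/p)² = (1·δm/m)² + (1·δv/v)²
  m term: (1×0.0629)² = 0.00396
  v term: (1×0.0938)² = 0.00879
Total = 0.0127. Share from m = 0.00396/0.0127 = 0.310.

31.0%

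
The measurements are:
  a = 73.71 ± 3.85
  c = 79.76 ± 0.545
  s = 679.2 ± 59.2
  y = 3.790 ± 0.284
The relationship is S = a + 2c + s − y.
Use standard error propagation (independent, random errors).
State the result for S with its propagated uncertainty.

Sums and differences: (δS)² = Σ (cᵢ δxᵢ)².
  (δa)² = 14.8;  (2·δc)² = 1.19;  (δs)² = 3500;  (δy)² = 0.0807
δS = √(3520) = 59.3
S = 908.6.

908.6 ± 59.3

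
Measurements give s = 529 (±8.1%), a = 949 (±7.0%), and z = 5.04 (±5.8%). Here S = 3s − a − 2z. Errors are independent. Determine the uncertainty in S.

145

Each term contributes (cᵢ δxᵢ)² to (δS)²:
  (3·δs)² = 16500;  (δa)² = 4410;  (2·δz)² = 0.342
δS = √(20900) = 145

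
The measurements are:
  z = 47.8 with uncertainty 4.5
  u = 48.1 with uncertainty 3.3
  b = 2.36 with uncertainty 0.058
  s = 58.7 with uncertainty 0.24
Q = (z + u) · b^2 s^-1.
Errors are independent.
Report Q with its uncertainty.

Let w = z + u = 95.9. δw = √(δz² + δu²) = √(20.2 + 10.9) = 5.58, so δw/w = 0.0582.
Q is then a monomial in w, b, s:
δQ/Q = √((δw/w)² + (2·δb/b)² + (-1·δs/s)²) = √(0.00339 + 0.00242 + 1.67e-05) = 0.0763
Q = 9.10, so δQ = 0.0763 × 9.10 = 0.694.

9.10 ± 0.694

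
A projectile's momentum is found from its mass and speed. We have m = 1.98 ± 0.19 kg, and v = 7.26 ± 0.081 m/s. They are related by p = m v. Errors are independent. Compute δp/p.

0.0966

Relative error in a monomial: (δp/p)² = Σ (nᵢ · δxᵢ/xᵢ)².
  (1·δm/m)² = (1×0.0960)² = 0.00921;  (1·δv/v)² = (1×0.0112)² = 0.000124
δp/p = √(0.00933) = 0.0966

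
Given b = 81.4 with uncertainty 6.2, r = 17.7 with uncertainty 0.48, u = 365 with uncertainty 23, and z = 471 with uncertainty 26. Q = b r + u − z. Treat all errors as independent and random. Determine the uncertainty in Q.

Let p = b·r = 1440. δp/p = √((1·δb/b)² + (1·δr/r)²) = √(0.00580 + 0.000735) = 0.0809, so δp = 116.
Q = p + u − z: δQ = √(δp² + δu² + δz²) = √(13600 + 529 + 676) = 122

122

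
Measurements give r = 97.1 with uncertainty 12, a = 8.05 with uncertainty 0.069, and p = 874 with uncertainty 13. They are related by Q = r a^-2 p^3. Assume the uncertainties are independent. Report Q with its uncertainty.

(1.00 ± 0.133) × 10^9

Relative error in a monomial: (δQ/Q)² = Σ (nᵢ · δxᵢ/xᵢ)².
  (1·δr/r)² = (1×0.124)² = 0.0153;  (-2·δa/a)² = (-2×0.00857)² = 0.000294;  (3·δp/p)² = (3×0.0149)² = 0.00199
δQ/Q = √(0.0176) = 0.133
Q = 1e+09, so δQ = 0.133 × 1e+09 = 1.33e+08.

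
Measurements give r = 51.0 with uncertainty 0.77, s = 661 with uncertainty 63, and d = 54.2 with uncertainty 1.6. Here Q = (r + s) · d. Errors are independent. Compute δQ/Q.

0.0933

Let u = r + s = 712. δu = √(δr² + δs²) = √(0.593 + 3970) = 63.0, so δu/u = 0.0885.
Q is then a monomial in u, d:
δQ/Q = √((δu/u)² + (1·δd/d)²) = √(0.00783 + 0.000871) = 0.0933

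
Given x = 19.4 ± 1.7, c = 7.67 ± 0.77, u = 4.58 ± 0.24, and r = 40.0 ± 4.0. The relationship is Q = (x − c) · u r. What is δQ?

419

Let w = x − c = 11.7. δw = √(δx² + δc²) = √(2.89 + 0.593) = 1.87, so δw/w = 0.159.
Q is then a monomial in w, u, r:
δQ/Q = √((δw/w)² + (1·δu/u)² + (1·δr/r)²) = √(0.0253 + 0.00275 + 0.0100) = 0.195
Q = 2150, so δQ = 0.195 × 2150 = 419.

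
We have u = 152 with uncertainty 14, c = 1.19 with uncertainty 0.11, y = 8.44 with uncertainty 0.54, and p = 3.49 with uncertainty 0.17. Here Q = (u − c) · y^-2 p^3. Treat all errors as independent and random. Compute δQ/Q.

Let w = u − c = 151. δw = √(δu² + δc²) = √(196 + 0.0121) = 14.0, so δw/w = 0.0928.
Q is then a monomial in w, y, p:
δQ/Q = √((δw/w)² + (-2·δy/y)² + (3·δp/p)²) = √(0.00862 + 0.0164 + 0.0214) = 0.215

0.215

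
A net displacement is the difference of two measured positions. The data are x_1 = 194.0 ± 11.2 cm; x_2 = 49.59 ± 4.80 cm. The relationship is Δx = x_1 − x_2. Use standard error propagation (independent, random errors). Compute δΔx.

12.2 cm

For a sum/difference, combine absolute errors in quadrature:
  (δx_1)² = 125;  (δx_2)² = 23.0
δΔx = √(148) = 12.2 cm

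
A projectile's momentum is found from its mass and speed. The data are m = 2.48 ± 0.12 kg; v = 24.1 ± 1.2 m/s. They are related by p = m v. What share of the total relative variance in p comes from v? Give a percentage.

51.4%

(δp/p)² = (1·δm/m)² + (1·δv/v)²
  m term: (1×0.0484)² = 0.00234
  v term: (1×0.0498)² = 0.00248
Total = 0.00482. Share from v = 0.00248/0.00482 = 0.514.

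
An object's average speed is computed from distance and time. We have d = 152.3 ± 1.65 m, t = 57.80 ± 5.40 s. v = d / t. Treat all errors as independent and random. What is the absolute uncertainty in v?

v is a product of powers, so relative uncertainties combine in quadrature:
  (1·δd/d)² = (1×0.0108)² = 0.000117;  (-1·δt/t)² = (-1×0.0934)² = 0.00873
δv/v = √(0.00885) = 0.0941
v = 2.635 m/s, so δv = 0.0941 × 2.635 = 0.248 m/s.

0.248 m/s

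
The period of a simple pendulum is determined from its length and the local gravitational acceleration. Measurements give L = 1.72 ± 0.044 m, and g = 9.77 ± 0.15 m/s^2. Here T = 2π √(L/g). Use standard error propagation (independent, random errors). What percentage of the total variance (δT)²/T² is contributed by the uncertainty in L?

(δT/T)² = (½·δL/L)² + (−½·δg/g)²
  L term: (0.5×0.0256)² = 0.000164
  g term: (-0.5×0.0154)² = 5.89e-05
Total = 0.000223. Share from L = 0.000164/0.000223 = 0.735.

73.5%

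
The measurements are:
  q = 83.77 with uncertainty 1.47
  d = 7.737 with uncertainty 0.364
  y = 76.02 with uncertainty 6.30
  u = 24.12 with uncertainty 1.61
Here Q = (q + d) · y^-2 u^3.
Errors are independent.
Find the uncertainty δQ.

Let w = q + d = 91.51. δw = √(δq² + δd²) = √(2.16 + 0.132) = 1.51, so δw/w = 0.0165.
Q is then a monomial in w, y, u:
δQ/Q = √((δw/w)² + (-2·δy/y)² + (3·δu/u)²) = √(0.000274 + 0.0275 + 0.0401) = 0.260
Q = 222.2, so δQ = 0.260 × 222.2 = 57.9.

57.9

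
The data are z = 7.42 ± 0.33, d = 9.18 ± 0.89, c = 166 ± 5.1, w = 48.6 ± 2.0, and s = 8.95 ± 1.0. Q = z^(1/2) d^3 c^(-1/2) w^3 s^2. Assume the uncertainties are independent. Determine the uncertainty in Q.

Since Q is a product/quotient, work with relative uncertainties:
  (½·δz/z)² = (0.5×0.0445)² = 0.000494;  (3·δd/d)² = (3×0.0969)² = 0.0846;  (−½·δc/c)² = (-0.5×0.0307)² = 0.000236;  (3·δw/w)² = (3×0.0412)² = 0.0152;  (2·δs/s)² = (2×0.112)² = 0.0499
δQ/Q = √(0.151) = 0.388
Q = 1.5e+09, so δQ = 0.388 × 1.5e+09 = 5.83e+08.

5.83e+08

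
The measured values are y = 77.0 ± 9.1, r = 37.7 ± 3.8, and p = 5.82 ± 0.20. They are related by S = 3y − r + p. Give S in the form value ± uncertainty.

199 ± 27.6

Sums and differences: (δS)² = Σ (cᵢ δxᵢ)².
  (3·δy)² = 745;  (δr)² = 14.4;  (δp)² = 0.0400
δS = √(760) = 27.6
S = 199.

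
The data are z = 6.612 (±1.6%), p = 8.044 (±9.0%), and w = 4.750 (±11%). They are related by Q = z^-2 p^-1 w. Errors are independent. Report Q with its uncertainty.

0.01351 ± 0.00197

Q is a product of powers, so relative uncertainties combine in quadrature:
  (-2·δz/z)² = (-2×0.0160)² = 0.00102;  (-1·δp/p)² = (-1×0.0900)² = 0.00810;  (1·δw/w)² = (1×0.110)² = 0.0121
δQ/Q = √(0.0212) = 0.146
Q = 0.01351, so δQ = 0.146 × 0.01351 = 0.00197.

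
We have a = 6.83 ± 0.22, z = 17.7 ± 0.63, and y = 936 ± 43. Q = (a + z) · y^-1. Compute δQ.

Let u = a + z = 24.5. δu = √(δa² + δz²) = √(0.0484 + 0.397) = 0.667, so δu/u = 0.0272.
Q is then a monomial in u, y:
δQ/Q = √((δu/u)² + (-1·δy/y)²) = √(0.000740 + 0.00211) = 0.0534
Q = 0.0262, so δQ = 0.0534 × 0.0262 = 0.00140.

0.00140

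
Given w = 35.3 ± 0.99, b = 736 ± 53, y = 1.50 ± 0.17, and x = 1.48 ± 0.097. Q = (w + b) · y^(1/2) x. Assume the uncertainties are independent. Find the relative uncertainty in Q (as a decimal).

0.111

Let u = w + b = 771. δu = √(δw² + δb²) = √(0.980 + 2810) = 53.0, so δu/u = 0.0687.
Q is then a monomial in u, y, x:
δQ/Q = √((δu/u)² + (½·δy/y)² + (1·δx/x)²) = √(0.00472 + 0.00321 + 0.00430) = 0.111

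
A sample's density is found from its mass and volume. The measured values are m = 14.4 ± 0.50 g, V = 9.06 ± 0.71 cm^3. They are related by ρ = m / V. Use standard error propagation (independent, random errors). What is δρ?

0.136 g/cm^3

Relative error in a monomial: (δρ/ρ)² = Σ (nᵢ · δxᵢ/xᵢ)².
  (1·δm/m)² = (1×0.0347)² = 0.00121;  (-1·δV/V)² = (-1×0.0784)² = 0.00614
δρ/ρ = √(0.00735) = 0.0857
ρ = 1.59 g/cm^3, so δρ = 0.0857 × 1.59 = 0.136 g/cm^3.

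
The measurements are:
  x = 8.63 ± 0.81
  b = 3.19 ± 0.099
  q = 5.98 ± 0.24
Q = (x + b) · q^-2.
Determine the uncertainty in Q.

0.0350

Let u = x + b = 11.8. δu = √(δx² + δb²) = √(0.656 + 0.00980) = 0.816, so δu/u = 0.0690.
Q is then a monomial in u, q:
δQ/Q = √((δu/u)² + (-2·δq/q)²) = √(0.00477 + 0.00644) = 0.106
Q = 0.331, so δQ = 0.106 × 0.331 = 0.0350.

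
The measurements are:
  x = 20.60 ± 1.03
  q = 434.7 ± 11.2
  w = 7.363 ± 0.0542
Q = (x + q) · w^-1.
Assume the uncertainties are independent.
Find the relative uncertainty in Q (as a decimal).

0.0258

Let u = x + q = 455.3. δu = √(δx² + δq²) = √(1.06 + 125) = 11.2, so δu/u = 0.0247.
Q is then a monomial in u, w:
δQ/Q = √((δu/u)² + (-1·δw/w)²) = √(0.000610 + 5.42e-05) = 0.0258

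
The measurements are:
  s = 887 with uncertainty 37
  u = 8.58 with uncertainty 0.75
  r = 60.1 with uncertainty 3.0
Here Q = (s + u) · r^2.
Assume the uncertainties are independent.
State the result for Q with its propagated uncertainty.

Let w = s + u = 896. δw = √(δs² + δu²) = √(1370 + 0.562) = 37.0, so δw/w = 0.0413.
Q is then a monomial in w, r:
δQ/Q = √((δw/w)² + (2·δr/r)²) = √(0.00171 + 0.00997) = 0.108
Q = 3.23e+06, so δQ = 0.108 × 3.23e+06 = 3.5e+05.

(3.23 ± 0.350) × 10^6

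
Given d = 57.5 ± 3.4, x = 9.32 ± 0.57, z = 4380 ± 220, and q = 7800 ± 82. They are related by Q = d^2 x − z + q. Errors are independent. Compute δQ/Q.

0.120

Let p = d^2·x = 30800. δp/p = √((2·δd/d)² + (1·δx/x)²) = √(0.0140 + 0.00374) = 0.133, so δp = 4100.
Q = p − z + q: δQ = √(δp² + δz² + δq²) = √(1.68e+07 + 48400 + 6720) = 4110
Q = 34200, so δQ/Q = 4110/34200 = 0.120.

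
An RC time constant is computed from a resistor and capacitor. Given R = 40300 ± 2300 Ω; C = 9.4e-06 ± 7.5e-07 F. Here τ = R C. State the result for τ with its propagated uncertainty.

0.379 ± 0.0372 s

Products/powers → add relative errors in quadrature, weighted by exponent:
  (1·δR/R)² = (1×0.0571)² = 0.00326;  (1·δC/C)² = (1×0.0798)² = 0.00637
δτ/τ = √(0.00962) = 0.0981
τ = 0.379 s, so δτ = 0.0981 × 0.379 = 0.0372 s.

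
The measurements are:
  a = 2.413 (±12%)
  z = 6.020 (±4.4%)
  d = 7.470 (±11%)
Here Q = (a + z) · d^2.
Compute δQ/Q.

Let u = a + z = 8.433. δu = √(δa² + δz²) = √(0.0838 + 0.0702) = 0.392, so δu/u = 0.0465.
Q is then a monomial in u, d:
δQ/Q = √((δu/u)² + (2·δd/d)²) = √(0.00217 + 0.0484) = 0.225

0.225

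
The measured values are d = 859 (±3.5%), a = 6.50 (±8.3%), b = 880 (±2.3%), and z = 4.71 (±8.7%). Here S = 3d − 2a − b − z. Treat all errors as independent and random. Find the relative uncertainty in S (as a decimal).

Each term contributes (cᵢ δxᵢ)² to (δS)²:
  (3·δd)² = 8140;  (2·δa)² = 1.16;  (δb)² = 410;  (δz)² = 0.168
δS = √(8550) = 92.4
S = 1680, so δS/S = 92.4/1680 = 0.0551.

0.0551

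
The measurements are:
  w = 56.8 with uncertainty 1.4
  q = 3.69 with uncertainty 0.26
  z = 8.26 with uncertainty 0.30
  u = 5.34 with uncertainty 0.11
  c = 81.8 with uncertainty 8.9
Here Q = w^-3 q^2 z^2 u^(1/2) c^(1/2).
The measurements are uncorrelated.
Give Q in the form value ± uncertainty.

Since Q is a product/quotient, work with relative uncertainties:
  (-3·δw/w)² = (-3×0.0246)² = 0.00547;  (2·δq/q)² = (2×0.0705)² = 0.0199;  (2·δz/z)² = (2×0.0363)² = 0.00528;  (½·δu/u)² = (0.5×0.0206)² = 0.000106;  (½·δc/c)² = (0.5×0.109)² = 0.00296
δQ/Q = √(0.0337) = 0.183
Q = 0.106, so δQ = 0.183 × 0.106 = 0.0194.

0.106 ± 0.0194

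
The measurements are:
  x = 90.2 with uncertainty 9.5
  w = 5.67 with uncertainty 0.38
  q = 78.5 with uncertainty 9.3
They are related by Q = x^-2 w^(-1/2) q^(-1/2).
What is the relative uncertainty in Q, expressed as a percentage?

22.1%

Q is a product of powers, so relative uncertainties combine in quadrature:
  (-2·δx/x)² = (-2×0.105)² = 0.0444;  (−½·δw/w)² = (-0.5×0.0670)² = 0.00112;  (−½·δq/q)² = (-0.5×0.118)² = 0.00351
δQ/Q = √(0.0490) = 0.221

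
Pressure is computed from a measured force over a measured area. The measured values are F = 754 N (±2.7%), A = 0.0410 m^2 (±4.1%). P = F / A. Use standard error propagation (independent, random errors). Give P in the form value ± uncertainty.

Relative error in a monomial: (δP/P)² = Σ (nᵢ · δxᵢ/xᵢ)².
  (1·δF/F)² = (1×0.0270)² = 0.000729;  (-1·δA/A)² = (-1×0.0410)² = 0.00168
δP/P = √(0.00241) = 0.0491
P = 18400 Pa, so δP = 0.0491 × 18400 = 903 Pa.

18400 ± 903 Pa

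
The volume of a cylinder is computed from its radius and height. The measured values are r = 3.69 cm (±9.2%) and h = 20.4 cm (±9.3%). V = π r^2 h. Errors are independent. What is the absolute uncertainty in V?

180 cm^3

Each factor contributes (exponent × relative error)² to (δV/V)²:
  (2·δr/r)² = (2×0.0920)² = 0.0339;  (1·δh/h)² = (1×0.0930)² = 0.00865
δV/V = √(0.0425) = 0.206
V = 873 cm^3, so δV = 0.206 × 873 = 180 cm^3.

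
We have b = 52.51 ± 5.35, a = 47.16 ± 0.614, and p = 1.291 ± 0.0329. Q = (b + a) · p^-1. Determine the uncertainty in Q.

Let u = b + a = 99.67. δu = √(δb² + δa²) = √(28.6 + 0.377) = 5.39, so δu/u = 0.0540.
Q is then a monomial in u, p:
δQ/Q = √((δu/u)² + (-1·δp/p)²) = √(0.00292 + 0.000649) = 0.0597
Q = 77.20, so δQ = 0.0597 × 77.20 = 4.61.

4.61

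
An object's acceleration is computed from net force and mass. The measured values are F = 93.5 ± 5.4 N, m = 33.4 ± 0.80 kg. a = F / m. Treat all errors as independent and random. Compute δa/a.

0.0625

Each factor contributes (exponent × relative error)² to (δa/a)²:
  (1·δF/F)² = (1×0.0578)² = 0.00334;  (-1·δm/m)² = (-1×0.0240)² = 0.000574
δa/a = √(0.00391) = 0.0625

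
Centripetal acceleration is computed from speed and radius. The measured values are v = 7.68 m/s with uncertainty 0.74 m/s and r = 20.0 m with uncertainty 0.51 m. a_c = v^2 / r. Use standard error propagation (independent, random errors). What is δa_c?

Since a_c is a product/quotient, work with relative uncertainties:
  (2·δv/v)² = (2×0.0964)² = 0.0371;  (-1·δr/r)² = (-1×0.0255)² = 0.000650
δa_c/a_c = √(0.0378) = 0.194
a_c = 2.95 m/s^2, so δa_c = 0.194 × 2.95 = 0.573 m/s^2.

0.573 m/s^2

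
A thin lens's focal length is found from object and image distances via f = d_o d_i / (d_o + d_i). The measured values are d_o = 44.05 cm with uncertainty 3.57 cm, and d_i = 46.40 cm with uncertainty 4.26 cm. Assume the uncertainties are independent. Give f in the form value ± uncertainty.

∂f/∂d_o = (d_i/(d_o+d_i))² = 0.263;  ∂f/∂d_i = (d_o/(d_o+d_i))² = 0.237
δf = √((∂f/∂d_o · δd_o)² + (∂f/∂d_i · δd_i)²) = √(0.883 + 1.02) = 1.38 cm
f = 22.60 cm.

22.60 ± 1.38 cm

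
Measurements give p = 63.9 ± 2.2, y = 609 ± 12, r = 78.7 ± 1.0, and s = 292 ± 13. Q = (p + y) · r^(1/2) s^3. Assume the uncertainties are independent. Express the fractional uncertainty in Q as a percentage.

13.5%

Let u = p + y = 673. δu = √(δp² + δy²) = √(4.84 + 144) = 12.2, so δu/u = 0.0181.
Q is then a monomial in u, r, s:
δQ/Q = √((δu/u)² + (½·δr/r)² + (3·δs/s)²) = √(0.000329 + 4.04e-05 + 0.0178) = 0.135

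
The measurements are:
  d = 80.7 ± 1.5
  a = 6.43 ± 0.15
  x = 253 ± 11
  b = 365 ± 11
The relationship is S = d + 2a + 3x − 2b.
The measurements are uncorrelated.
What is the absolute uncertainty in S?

39.7

For a sum/difference, combine absolute errors in quadrature:
  (δd)² = 2.25;  (2·δa)² = 0.0900;  (3·δx)² = 1090;  (2·δb)² = 484
δS = √(1580) = 39.7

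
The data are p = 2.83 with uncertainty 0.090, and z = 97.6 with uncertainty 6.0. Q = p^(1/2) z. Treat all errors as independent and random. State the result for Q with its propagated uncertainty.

Each factor contributes (exponent × relative error)² to (δQ/Q)²:
  (½·δp/p)² = (0.5×0.0318)² = 0.000253;  (1·δz/z)² = (1×0.0615)² = 0.00378
δQ/Q = √(0.00403) = 0.0635
Q = 164, so δQ = 0.0635 × 164 = 10.4.

164 ± 10.4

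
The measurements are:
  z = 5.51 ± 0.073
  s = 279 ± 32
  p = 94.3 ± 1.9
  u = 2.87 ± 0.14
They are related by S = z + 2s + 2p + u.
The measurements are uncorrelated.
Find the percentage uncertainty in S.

8.49%

Sums and differences: (δS)² = Σ (cᵢ δxᵢ)².
  (δz)² = 0.00533;  (2·δs)² = 4100;  (2·δp)² = 14.4;  (δu)² = 0.0196
δS = √(4110) = 64.1
S = 755, so δS/S = 64.1/755 = 0.0849.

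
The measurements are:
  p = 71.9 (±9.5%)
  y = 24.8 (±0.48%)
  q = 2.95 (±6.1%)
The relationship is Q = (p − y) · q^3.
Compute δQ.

Let u = p − y = 47.1. δu = √(δp² + δy²) = √(46.7 + 0.0142) = 6.83, so δu/u = 0.145.
Q is then a monomial in u, q:
δQ/Q = √((δu/u)² + (3·δq/q)²) = √(0.0210 + 0.0335) = 0.234
Q = 1210, so δQ = 0.234 × 1210 = 282.

282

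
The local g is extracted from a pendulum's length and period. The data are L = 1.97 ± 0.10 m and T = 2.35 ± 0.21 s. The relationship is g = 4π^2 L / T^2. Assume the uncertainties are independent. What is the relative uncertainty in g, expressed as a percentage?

18.6%

Relative error in a monomial: (δg/g)² = Σ (nᵢ · δxᵢ/xᵢ)².
  (1·δL/L)² = (1×0.0508)² = 0.00258;  (-2·δT/T)² = (-2×0.0894)² = 0.0319
δg/g = √(0.0345) = 0.186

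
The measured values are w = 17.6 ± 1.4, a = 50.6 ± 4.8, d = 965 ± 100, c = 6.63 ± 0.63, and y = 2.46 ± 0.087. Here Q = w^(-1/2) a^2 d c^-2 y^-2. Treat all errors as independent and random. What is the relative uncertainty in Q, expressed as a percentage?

Q is a product of powers, so relative uncertainties combine in quadrature:
  (−½·δw/w)² = (-0.5×0.0795)² = 0.00158;  (2·δa/a)² = (2×0.0949)² = 0.0360;  (1·δd/d)² = (1×0.104)² = 0.0107;  (-2·δc/c)² = (-2×0.0950)² = 0.0361;  (-2·δy/y)² = (-2×0.0354)² = 0.00500
δQ/Q = √(0.0894) = 0.299

29.9%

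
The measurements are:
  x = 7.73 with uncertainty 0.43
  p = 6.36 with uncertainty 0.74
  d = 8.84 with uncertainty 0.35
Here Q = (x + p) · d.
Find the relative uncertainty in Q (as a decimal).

Let u = x + p = 14.1. δu = √(δx² + δp²) = √(0.185 + 0.548) = 0.856, so δu/u = 0.0607.
Q is then a monomial in u, d:
δQ/Q = √((δu/u)² + (1·δd/d)²) = √(0.00369 + 0.00157) = 0.0725

0.0725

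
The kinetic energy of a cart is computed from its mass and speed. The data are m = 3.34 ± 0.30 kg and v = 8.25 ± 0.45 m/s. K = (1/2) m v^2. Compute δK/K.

Since K is a product/quotient, work with relative uncertainties:
  (1·δm/m)² = (1×0.0898)² = 0.00807;  (2·δv/v)² = (2×0.0545)² = 0.0119
δK/K = √(0.0200) = 0.141

0.141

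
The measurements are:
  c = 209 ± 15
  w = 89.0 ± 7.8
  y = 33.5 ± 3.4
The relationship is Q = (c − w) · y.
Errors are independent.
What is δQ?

698

Let u = c − w = 120. δu = √(δc² + δw²) = √(225 + 60.8) = 16.9, so δu/u = 0.141.
Q is then a monomial in u, y:
δQ/Q = √((δu/u)² + (1·δy/y)²) = √(0.0198 + 0.0103) = 0.174
Q = 4020, so δQ = 0.174 × 4020 = 698.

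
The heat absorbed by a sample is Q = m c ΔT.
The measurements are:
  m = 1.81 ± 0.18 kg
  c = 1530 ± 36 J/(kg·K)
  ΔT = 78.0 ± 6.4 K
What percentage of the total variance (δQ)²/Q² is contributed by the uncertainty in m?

57.6%

(δQ/Q)² = (1·δm/m)² + (1·δc/c)² + (1·δΔT/ΔT)²
  m term: (1×0.0994)² = 0.00989
  c term: (1×0.0235)² = 0.000554
  ΔT term: (1×0.0821)² = 0.00673
Total = 0.0172. Share from m = 0.00989/0.0172 = 0.576.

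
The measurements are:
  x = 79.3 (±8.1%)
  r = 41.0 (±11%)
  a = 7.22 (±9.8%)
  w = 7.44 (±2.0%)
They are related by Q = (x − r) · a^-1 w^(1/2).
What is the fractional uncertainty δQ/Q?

0.227

Let u = x − r = 38.3. δu = √(δx² + δr²) = √(41.3 + 20.3) = 7.85, so δu/u = 0.205.
Q is then a monomial in u, a, w:
δQ/Q = √((δu/u)² + (-1·δa/a)² + (½·δw/w)²) = √(0.0420 + 0.00960 + 0.000100) = 0.227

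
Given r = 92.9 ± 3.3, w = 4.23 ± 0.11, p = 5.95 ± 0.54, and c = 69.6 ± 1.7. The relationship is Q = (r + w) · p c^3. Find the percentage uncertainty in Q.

12.1%

Let u = r + w = 97.1. δu = √(δr² + δw²) = √(10.9 + 0.0121) = 3.30, so δu/u = 0.0340.
Q is then a monomial in u, p, c:
δQ/Q = √((δu/u)² + (1·δp/p)² + (3·δc/c)²) = √(0.00116 + 0.00824 + 0.00537) = 0.121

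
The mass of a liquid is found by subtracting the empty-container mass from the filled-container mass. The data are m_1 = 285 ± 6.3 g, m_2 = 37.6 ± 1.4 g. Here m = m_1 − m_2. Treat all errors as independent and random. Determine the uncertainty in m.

Sums and differences: (δm)² = Σ (cᵢ δxᵢ)².
  (δm_1)² = 39.7;  (δm_2)² = 1.96
δm = √(41.6) = 6.45 g

6.45 g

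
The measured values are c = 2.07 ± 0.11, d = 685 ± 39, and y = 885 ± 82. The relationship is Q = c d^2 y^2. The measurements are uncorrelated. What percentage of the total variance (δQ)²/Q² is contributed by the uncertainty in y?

68.5%

(δQ/Q)² = (1·δc/c)² + (2·δd/d)² + (2·δy/y)²
  c term: (1×0.0531)² = 0.00282
  d term: (2×0.0569)² = 0.0130
  y term: (2×0.0927)² = 0.0343
Total = 0.0501. Share from y = 0.0343/0.0501 = 0.685.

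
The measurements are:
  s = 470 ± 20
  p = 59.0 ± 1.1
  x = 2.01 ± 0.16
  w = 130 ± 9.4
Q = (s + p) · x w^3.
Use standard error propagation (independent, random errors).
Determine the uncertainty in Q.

5.47e+08

Let u = s + p = 529. δu = √(δs² + δp²) = √(400 + 1.21) = 20.0, so δu/u = 0.0379.
Q is then a monomial in u, x, w:
δQ/Q = √((δu/u)² + (1·δx/x)² + (3·δw/w)²) = √(0.00143 + 0.00634 + 0.0471) = 0.234
Q = 2.34e+09, so δQ = 0.234 × 2.34e+09 = 5.47e+08.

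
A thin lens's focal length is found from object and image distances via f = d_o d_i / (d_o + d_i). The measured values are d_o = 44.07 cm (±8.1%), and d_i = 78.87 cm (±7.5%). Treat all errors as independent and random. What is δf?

∂f/∂d_o = (d_i/(d_o+d_i))² = 0.412;  ∂f/∂d_i = (d_o/(d_o+d_i))² = 0.128
δf = √((∂f/∂d_o · δd_o)² + (∂f/∂d_i · δd_i)²) = √(2.16 + 0.578) = 1.65 cm

1.65 cm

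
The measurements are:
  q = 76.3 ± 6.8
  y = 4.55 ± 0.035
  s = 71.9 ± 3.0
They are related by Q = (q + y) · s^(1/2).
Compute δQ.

Let u = q + y = 80.8. δu = √(δq² + δy²) = √(46.2 + 0.00123) = 6.80, so δu/u = 0.0841.
Q is then a monomial in u, s:
δQ/Q = √((δu/u)² + (½·δs/s)²) = √(0.00707 + 0.000435) = 0.0867
Q = 686, so δQ = 0.0867 × 686 = 59.4.

59.4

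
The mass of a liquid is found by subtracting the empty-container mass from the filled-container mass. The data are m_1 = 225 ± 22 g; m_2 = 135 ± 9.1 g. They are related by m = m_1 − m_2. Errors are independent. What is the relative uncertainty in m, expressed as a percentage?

26.5%

Absolute uncertainties add in quadrature for a linear combination:
  (δm_1)² = 484;  (δm_2)² = 82.8
δm = √(567) = 23.8 g
m = 90.0 g, so δm/m = 23.8/90.0 = 0.265.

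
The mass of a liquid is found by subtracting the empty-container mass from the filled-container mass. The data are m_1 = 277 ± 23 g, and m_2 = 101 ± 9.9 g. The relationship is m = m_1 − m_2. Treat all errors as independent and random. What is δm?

Absolute uncertainties add in quadrature for a linear combination:
  (δm_1)² = 529;  (δm_2)² = 98.0
δm = √(627) = 25.0 g

25.0 g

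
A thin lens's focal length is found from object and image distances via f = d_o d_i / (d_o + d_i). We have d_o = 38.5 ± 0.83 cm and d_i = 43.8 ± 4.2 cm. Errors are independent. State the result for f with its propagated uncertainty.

20.5 ± 0.949 cm

∂f/∂d_o = (d_i/(d_o+d_i))² = 0.283;  ∂f/∂d_i = (d_o/(d_o+d_i))² = 0.219
δf = √((∂f/∂d_o · δd_o)² + (∂f/∂d_i · δd_i)²) = √(0.0553 + 0.845) = 0.949 cm
f = 20.5 cm.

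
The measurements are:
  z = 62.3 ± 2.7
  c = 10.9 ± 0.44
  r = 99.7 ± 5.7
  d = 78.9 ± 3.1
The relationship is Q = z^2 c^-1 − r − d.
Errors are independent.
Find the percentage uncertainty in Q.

Let p = z^2·c^-1 = 356. δp/p = √((2·δz/z)² + (-1·δc/c)²) = √(0.00751 + 0.00163) = 0.0956, so δp = 34.0.
Q = p − r − d: δQ = √(δp² + δr² + δd²) = √(1160 + 32.5 + 9.61) = 34.7
Q = 177, so δQ/Q = 34.7/177 = 0.195.

19.5%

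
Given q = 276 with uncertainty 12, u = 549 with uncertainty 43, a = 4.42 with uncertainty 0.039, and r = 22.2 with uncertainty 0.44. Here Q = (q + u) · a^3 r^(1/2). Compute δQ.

Let w = q + u = 825. δw = √(δq² + δu²) = √(144 + 1850) = 44.6, so δw/w = 0.0541.
Q is then a monomial in w, a, r:
δQ/Q = √((δw/w)² + (3·δa/a)² + (½·δr/r)²) = √(0.00293 + 0.000701 + 9.82e-05) = 0.0610
Q = 3.36e+05, so δQ = 0.0610 × 3.36e+05 = 20500.

20500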